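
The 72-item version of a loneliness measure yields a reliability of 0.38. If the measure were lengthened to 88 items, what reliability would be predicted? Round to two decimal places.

The new length is 88/72 = 1.2222 times the old.
r_new = (1.2222 × 0.38) / (1 + (1.2222 − 1) × 0.38)
     = 0.4644 / 1.0844 = 0.4283

0.43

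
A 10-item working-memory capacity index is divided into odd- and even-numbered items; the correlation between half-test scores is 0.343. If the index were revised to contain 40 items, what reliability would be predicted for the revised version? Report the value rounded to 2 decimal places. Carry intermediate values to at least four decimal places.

Full-test reliability from the split-half r: r_full = 2(0.343)/(1 + 0.343) = 0.5108
Length factor from 10 to 40 items: n = 40/10 = 4.0000
r_new = n·r_full / (1 + (n − 1)·r_full) = 2.0432 / 2.5324 ≈ 0.8068

0.81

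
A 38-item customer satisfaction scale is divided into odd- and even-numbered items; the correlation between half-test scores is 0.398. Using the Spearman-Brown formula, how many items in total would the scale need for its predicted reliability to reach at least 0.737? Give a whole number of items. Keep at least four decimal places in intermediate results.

Corrected full-test reliability: r_full = 2 × 0.398 / (1 + 0.398) ≈ 0.5694
n = r_tgt(1 − r_full) / [r_full(1 − r_tgt)] = 0.737 × 0.4306 / (0.5694 × 0.263) ≈ 2.1192
Items = 2.1192 × 38 ≈ 80.53 → 81

81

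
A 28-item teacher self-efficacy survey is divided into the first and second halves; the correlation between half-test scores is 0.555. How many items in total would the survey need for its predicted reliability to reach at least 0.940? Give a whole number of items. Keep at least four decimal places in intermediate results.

Corrected full-test reliability: r_full = 2 × 0.555 / (1 + 0.555) ≈ 0.7138
n = r_tgt(1 − r_full) / [r_full(1 − r_tgt)] = 0.940 × 0.2862 / (0.7138 × 0.060) ≈ 6.2816
Items = 6.2816 × 28 ≈ 175.88 → 176

176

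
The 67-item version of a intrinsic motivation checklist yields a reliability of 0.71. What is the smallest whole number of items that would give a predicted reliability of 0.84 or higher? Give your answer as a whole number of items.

Rearranging the Spearman-Brown formula for n,
n = r_target (1 − r_old) / [ r_old (1 − r_target) ]
n = 0.84(1 − 0.71) / [0.71(1 − 0.84)]
n = 0.2436 / 0.1136 ≈ 2.1444
Items needed = n × 67 = 2.1444 × 67 ≈ 143.67 → round up to 144

144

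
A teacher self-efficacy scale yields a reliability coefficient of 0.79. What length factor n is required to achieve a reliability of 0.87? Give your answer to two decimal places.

1.78

n = [0.87 × 0.21] / [0.79 × 0.13]
n = 0.1827 / 0.1027 ≈ 1.7790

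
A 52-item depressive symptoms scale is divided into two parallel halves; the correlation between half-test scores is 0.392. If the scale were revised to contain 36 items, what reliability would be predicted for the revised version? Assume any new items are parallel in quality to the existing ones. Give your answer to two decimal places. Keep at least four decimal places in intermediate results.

0.47

First correct the split-half correlation to full-test reliability: r_full = 2 × 0.392 / (1 + 0.392) ≈ 0.5632
Length factor from 52 to 36 items: n = 36/52 = 0.6923
r_new = n·r_full / (1 + (n − 1)·r_full) = 0.3899 / 0.8267 ≈ 0.4716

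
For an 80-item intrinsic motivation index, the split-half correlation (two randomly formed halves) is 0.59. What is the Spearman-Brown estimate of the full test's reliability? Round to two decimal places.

Apply the Spearman-Brown correction with n = 2:
r_full = 2r_hh / (1 + r_hh) = 2 × 0.59 / (1 + 0.59)
       = 1.1800 / 1.5900 = 0.7421

0.74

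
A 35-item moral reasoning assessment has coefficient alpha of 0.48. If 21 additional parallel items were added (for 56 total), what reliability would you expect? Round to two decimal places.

The new length is 56/35 = 1.6 times the old.
Spearman-Brown: r_new = n·r / (1 + (n − 1)·r)
r_new = (1.6 × 0.48) / (1 + (1.6 − 1) × 0.48)
     = 0.7680 / 1.2880 = 0.5963

0.60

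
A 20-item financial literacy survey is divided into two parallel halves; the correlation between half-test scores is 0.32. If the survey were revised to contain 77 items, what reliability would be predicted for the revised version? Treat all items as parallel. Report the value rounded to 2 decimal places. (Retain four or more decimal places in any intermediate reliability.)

0.78

Full-test reliability from the split-half r: r_full = 2(0.32)/(1 + 0.32) = 0.4848
Length factor from 20 to 77 items: n = 77/20 = 3.8500
r_new = n·r_full / (1 + (n − 1)·r_full) = 1.8665 / 2.3817 ≈ 0.7837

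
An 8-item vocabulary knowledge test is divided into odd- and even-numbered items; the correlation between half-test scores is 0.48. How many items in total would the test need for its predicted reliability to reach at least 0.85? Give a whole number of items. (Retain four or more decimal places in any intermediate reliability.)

Corrected full-test reliability: r_full = 2 × 0.48 / (1 + 0.48) ≈ 0.6486
Solve Spearman-Brown for n: n = 0.85(1 − 0.6486) / [0.6486(1 − 0.85)] = 3.0701
Required items = 3.0701 × 8 = 24.56, so 25 items.

25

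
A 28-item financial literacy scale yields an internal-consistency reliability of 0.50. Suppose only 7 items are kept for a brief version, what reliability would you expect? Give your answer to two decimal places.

0.20

Length ratio n = 7/28 = 0.25
Spearman-Brown: r_new = n·r / (1 + (n − 1)·r)
r_new = (0.25 × 0.50) / (1 + (0.25 − 1) × 0.50)
     = 0.1250 / 0.6250 = 0.2000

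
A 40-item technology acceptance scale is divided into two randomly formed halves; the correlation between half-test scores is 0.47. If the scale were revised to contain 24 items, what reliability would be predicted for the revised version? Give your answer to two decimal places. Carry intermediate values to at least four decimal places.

0.52

First correct the split-half correlation to full-test reliability: r_full = 2 × 0.47 / (1 + 0.47) ≈ 0.6395
Length factor from 40 to 24 items: n = 24/40 = 0.6000
r_new = n·r_full / (1 + (n − 1)·r_full) = 0.3837 / 0.7442 ≈ 0.5156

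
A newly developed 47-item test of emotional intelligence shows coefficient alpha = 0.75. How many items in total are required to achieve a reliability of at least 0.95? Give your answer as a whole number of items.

Invert Spearman-Brown to solve for n:
n = r*(1 − r) / [ r (1 − r*) ]
n = 0.95(1 − 0.75) / [0.75(1 − 0.95)]
  = 0.2375 / 0.0375 = 6.3333
6.3333 × 47 = 297.67 → 298 items

298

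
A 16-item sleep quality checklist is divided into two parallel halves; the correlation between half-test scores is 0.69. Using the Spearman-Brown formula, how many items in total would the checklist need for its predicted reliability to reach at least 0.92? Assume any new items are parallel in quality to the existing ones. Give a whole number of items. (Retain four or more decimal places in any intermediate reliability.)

Corrected full-test reliability: r_full = 2 × 0.69 / (1 + 0.69) ≈ 0.8166
n = r_tgt(1 − r_full) / [r_full(1 − r_tgt)] = 0.92 × 0.1834 / (0.8166 × 0.08) ≈ 2.5828
Items = 2.5828 × 16 ≈ 41.32 → 42

42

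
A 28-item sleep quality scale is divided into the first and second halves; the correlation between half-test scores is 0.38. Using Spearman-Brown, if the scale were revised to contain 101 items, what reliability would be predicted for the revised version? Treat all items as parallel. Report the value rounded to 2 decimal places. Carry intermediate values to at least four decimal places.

0.82

Spearman-Brown correction (n = 2): r_full = 2·0.38/(1 + 0.38) = 0.5507
Length factor from 28 to 101 items: n = 101/28 = 3.6071
r_new = n·r_full / (1 + (n − 1)·r_full) = 1.9864 / 2.4357 ≈ 0.8155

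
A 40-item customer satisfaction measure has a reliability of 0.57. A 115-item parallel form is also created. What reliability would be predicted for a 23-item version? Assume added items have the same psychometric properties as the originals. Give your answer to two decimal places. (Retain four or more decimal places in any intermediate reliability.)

The 115-item form is not needed; work directly from the 40-item form with n = 23/40 = 0.5750.
r_{23} = n·r / (1 + (n − 1)·r) = 0.3277 / 0.7578 ≈ 0.4324

0.43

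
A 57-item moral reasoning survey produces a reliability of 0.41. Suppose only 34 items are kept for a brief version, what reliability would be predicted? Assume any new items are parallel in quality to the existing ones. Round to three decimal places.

The new length is 34/57 = 0.5965 times the old.
r_new = 0.5965·0.41 / [1 + (0.5965 − 1)·0.41]
r_new = 0.2446 / 0.8346 ≈ 0.2931

0.293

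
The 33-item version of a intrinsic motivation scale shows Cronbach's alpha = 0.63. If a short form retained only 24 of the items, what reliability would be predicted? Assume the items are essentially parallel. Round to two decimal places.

Length ratio n = 24/33 = 0.7273
Apply the Spearman-Brown prophecy formula, r' = nr / [1 + (n − 1)r]:
r_new = (0.7273 × 0.63) / (1 + (0.7273 − 1) × 0.63)
     = 0.4582 / 0.8282 = 0.5532

0.55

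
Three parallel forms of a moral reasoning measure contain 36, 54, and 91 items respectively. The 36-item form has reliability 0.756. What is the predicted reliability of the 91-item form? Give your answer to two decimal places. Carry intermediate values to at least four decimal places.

The 54-item form is not needed; work directly from the 36-item form with n = 91/36 = 2.5278.
r_{91} = n·r / (1 + (n − 1)·r) = 1.9110 / 2.1550 ≈ 0.8868

0.89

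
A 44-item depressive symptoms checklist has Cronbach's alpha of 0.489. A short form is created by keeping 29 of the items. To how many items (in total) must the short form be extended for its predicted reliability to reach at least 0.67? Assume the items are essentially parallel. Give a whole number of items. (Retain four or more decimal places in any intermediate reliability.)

Short-form reliability: n = 29/44 = 0.6591; r_29 = n·r/(1+(n−1)r) ≈ 0.3868
Length factor from the short form to reach 0.67: n' = 0.67(1 − 0.3868) / [0.3868(1 − 0.67)] ≈ 3.2187
Total items = 3.2187 × 29 = 93.34, rounded up to 94.

94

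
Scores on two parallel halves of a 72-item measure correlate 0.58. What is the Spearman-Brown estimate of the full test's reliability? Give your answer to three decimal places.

Apply the Spearman-Brown correction with n = 2:
r_full = 2r_hh / (1 + r_hh) = 2 × 0.58 / (1 + 0.58)
r_full = 1.1600 / 1.5800 ≈ 0.7342

0.734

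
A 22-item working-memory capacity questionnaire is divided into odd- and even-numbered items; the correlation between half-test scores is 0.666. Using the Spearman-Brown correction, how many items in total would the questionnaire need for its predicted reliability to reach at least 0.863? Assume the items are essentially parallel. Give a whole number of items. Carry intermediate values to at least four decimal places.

35

Corrected full-test reliability: r_full = 2 × 0.666 / (1 + 0.666) ≈ 0.7995
Solve Spearman-Brown for n: n = 0.863(1 − 0.7995) / [0.7995(1 − 0.863)] = 1.5797
Items = 1.5797 × 22 ≈ 34.75 → 35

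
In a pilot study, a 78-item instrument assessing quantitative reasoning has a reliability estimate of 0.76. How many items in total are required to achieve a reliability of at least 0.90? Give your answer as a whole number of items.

222

Rearranging the Spearman-Brown formula for n,
n = r*(1 − r) / [ r (1 − r*) ]
n = 0.90 × (1 − 0.76) / [ 0.76 × (1 − 0.90) ]
n = 0.2160 / 0.0760 ≈ 2.8421
Items needed = n × 78 = 2.8421 × 78 ≈ 221.68 → round up to 222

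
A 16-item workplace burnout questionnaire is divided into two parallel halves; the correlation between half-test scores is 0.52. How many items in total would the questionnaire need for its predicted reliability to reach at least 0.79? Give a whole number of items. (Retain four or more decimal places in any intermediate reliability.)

Corrected full-test reliability: r_full = 2 × 0.52 / (1 + 0.52) ≈ 0.6842
Solve Spearman-Brown for n: n = 0.79(1 − 0.6842) / [0.6842(1 − 0.79)] = 1.7363
Items = 1.7363 × 16 ≈ 27.78 → 28

28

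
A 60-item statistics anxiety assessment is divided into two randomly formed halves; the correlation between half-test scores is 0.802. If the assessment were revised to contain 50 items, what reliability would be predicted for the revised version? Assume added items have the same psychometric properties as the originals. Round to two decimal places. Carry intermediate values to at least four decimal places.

0.87

First correct the split-half correlation to full-test reliability: r_full = 2 × 0.802 / (1 + 0.802) ≈ 0.8901
Length factor from 60 to 50 items: n = 50/60 = 0.8333
r_new = n·r_full / (1 + (n − 1)·r_full) = 0.7417 / 0.8516 ≈ 0.8709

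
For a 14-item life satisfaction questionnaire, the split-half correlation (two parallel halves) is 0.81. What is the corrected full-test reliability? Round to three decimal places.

0.895

Each half is half the length of the full test, so the full test is n = 2 times a half.
r_full = 2(0.81) / (1 + 0.81)
       = 1.6200 / 1.8100 = 0.8950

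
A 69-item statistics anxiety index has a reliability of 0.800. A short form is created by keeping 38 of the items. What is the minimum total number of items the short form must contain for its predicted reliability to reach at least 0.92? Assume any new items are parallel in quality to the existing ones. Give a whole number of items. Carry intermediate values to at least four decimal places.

199

Short-form reliability: n = 38/69 = 0.5507; r_38 = n·r/(1+(n−1)r) ≈ 0.6878
Then solve for n' with r_old = 0.6878, r_target = 0.92: n' = 0.92(1 − 0.6878)/[0.6878(1 − 0.92)] = 5.2200
Total items = 5.2200 × 38 = 198.36, rounded up to 199.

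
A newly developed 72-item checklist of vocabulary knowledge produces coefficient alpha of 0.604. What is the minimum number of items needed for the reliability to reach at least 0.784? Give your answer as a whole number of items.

172

Spearman-Brown solved for the length factor n:
n = r_target (1 − r_old) / [ r_old (1 − r_target) ]
n = [0.784 × 0.396] / [0.604 × 0.216]
n = 0.310464 / 0.130464 ≈ 2.3797
So the test needs 2.3797 × 72 ≈ 171.34 items; rounding up, 172.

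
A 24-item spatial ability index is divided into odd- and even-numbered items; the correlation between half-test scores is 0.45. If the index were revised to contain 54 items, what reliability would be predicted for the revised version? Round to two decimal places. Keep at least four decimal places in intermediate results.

0.79

First correct the split-half correlation to full-test reliability: r_full = 2 × 0.45 / (1 + 0.45) ≈ 0.6207
Then adjust to 54 items: n = 54/24 = 2.2500
r_new = n·r_full / (1 + (n − 1)·r_full) = 1.3966 / 1.7759 ≈ 0.7864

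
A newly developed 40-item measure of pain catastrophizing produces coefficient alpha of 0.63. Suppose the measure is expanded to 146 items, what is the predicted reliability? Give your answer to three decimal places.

0.861

n = 146/40 = 3.65
Spearman-Brown: r_new = n·r / (1 + (n − 1)·r)
r_new = (3.65 × 0.63) / (1 + (3.65 − 1) × 0.63)
r_new = 2.2995 / 2.6695 ≈ 0.8614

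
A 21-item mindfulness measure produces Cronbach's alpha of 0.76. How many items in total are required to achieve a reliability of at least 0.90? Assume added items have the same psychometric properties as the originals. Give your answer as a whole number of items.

60

Rearranging the Spearman-Brown formula for n,
n = r*(1 − r) / [ r (1 − r*) ]
n = 0.90(1 − 0.76) / [0.76(1 − 0.90)]
n = 0.2160 / 0.0760 ≈ 2.8421
So the test needs 2.8421 × 21 ≈ 59.68 items; rounding up, 60.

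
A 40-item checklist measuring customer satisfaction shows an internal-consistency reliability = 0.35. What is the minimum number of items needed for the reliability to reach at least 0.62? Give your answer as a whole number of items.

Rearranging the Spearman-Brown formula for n,
n = r*(1 − r) / [ r (1 − r*) ]
n = [0.62 × 0.65] / [0.35 × 0.38]
n = 0.4030 / 0.1330 ≈ 3.0301
3.0301 × 40 = 121.20 → 122 items

122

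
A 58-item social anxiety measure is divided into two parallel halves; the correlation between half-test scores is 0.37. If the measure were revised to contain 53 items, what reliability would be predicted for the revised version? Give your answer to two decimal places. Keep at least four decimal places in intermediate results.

0.52

Spearman-Brown correction (n = 2): r_full = 2·0.37/(1 + 0.37) = 0.5401
Then adjust to 53 items: n = 53/58 = 0.9138
r_new = n·r_full / (1 + (n − 1)·r_full) = 0.4935 / 0.9534 ≈ 0.5176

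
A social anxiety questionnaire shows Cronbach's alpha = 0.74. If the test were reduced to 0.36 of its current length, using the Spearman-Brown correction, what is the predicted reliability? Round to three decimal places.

0.506

Spearman-Brown: r_new = n·r / (1 + (n − 1)·r)
r_new = (0.36 × 0.74) / (1 + (0.36 − 1) × 0.74)
     = 0.2664 / 0.5264 = 0.5061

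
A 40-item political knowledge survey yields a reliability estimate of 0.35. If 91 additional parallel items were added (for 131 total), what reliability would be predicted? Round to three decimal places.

0.638

The new length is 131/40 = 3.275 times the old.
Spearman-Brown: r_new = n·r / (1 + (n − 1)·r)
r_new = 3.275·0.35 / [1 + (3.275 − 1)·0.35]
     = 1.1462 / 1.7962 = 0.6381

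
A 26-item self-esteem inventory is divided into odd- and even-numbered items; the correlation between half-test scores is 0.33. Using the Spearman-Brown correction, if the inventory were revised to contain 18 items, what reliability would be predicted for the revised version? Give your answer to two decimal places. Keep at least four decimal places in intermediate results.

0.41

Spearman-Brown correction (n = 2): r_full = 2·0.33/(1 + 0.33) = 0.4962
Then adjust to 18 items: n = 18/26 = 0.6923
r_new = n·r_full / (1 + (n − 1)·r_full) = 0.3435 / 0.8473 ≈ 0.4054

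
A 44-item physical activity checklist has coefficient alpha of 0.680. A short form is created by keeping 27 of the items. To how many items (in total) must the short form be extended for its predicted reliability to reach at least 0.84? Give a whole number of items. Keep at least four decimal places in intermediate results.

Short-form reliability: n = 27/44 = 0.6136; r_27 = n·r/(1+(n−1)r) ≈ 0.5660
Then solve for n' with r_old = 0.5660, r_target = 0.84: n' = 0.84(1 − 0.5660)/[0.5660(1 − 0.84)] = 4.0256
Items = 4.0256 × 27 ≈ 108.69 → 109

109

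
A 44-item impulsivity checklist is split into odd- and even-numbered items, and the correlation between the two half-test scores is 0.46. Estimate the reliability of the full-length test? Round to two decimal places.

Apply the Spearman-Brown correction with n = 2:
r_full = 2r_hh / (1 + r_hh) = 2 × 0.46 / (1 + 0.46)
       = 0.9200 / 1.4600 = 0.6301

0.63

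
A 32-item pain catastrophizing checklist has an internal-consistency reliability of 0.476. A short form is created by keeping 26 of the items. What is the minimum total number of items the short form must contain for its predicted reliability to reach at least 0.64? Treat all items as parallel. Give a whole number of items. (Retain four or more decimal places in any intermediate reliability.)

63

First, r for the 26-item form: n = 26/32 = 0.8125, so r_26 = 0.8125·0.476/(1 + (0.8125 − 1)·0.476) = 0.4247
Then solve for n' with r_old = 0.4247, r_target = 0.64: n' = 0.64(1 − 0.4247)/[0.4247(1 − 0.64)] = 2.4082
Items = 2.4082 × 26 ≈ 62.61 → 63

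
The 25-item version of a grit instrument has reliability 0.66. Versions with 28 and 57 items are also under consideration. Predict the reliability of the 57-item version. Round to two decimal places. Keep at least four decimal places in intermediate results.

0.82

The 28-item form is not needed; work directly from the 25-item form with n = 57/25 = 2.2800.
r_{57} = n·r / (1 + (n − 1)·r) = 1.5048 / 1.8448 ≈ 0.8157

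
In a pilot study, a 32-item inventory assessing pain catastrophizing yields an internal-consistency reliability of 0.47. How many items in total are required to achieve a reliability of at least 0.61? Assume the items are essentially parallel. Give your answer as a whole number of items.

n = 0.61(1 − 0.47) / [0.47(1 − 0.61)]
  = 0.3233 / 0.1833 = 1.7638
Items needed = n × 32 = 1.7638 × 32 ≈ 56.44 → round up to 57

57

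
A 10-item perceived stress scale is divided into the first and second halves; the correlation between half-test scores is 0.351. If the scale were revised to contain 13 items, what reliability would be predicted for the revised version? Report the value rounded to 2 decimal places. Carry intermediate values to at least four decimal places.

0.58

First correct the split-half correlation to full-test reliability: r_full = 2 × 0.351 / (1 + 0.351) ≈ 0.5196
Then adjust to 13 items: n = 13/10 = 1.3000
r_new = n·r_full / (1 + (n − 1)·r_full) = 0.6755 / 1.1559 ≈ 0.5844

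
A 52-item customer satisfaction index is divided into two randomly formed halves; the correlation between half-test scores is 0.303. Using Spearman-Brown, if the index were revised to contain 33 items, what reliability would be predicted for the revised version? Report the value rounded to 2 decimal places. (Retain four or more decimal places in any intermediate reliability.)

0.36

Full-test reliability from the split-half r: r_full = 2(0.303)/(1 + 0.303) = 0.4651
Then adjust to 33 items: n = 33/52 = 0.6346
r_new = n·r_full / (1 + (n − 1)·r_full) = 0.2952 / 0.8301 ≈ 0.3556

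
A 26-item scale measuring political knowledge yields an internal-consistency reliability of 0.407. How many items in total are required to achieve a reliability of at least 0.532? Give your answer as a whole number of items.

Spearman-Brown solved for the length factor n:
n = r*(1 − r) / [ r (1 − r*) ]
n = [0.532 × 0.593] / [0.407 × 0.468]
n = 0.315476 / 0.190476 ≈ 1.6563
Items needed = n × 26 = 1.6563 × 26 ≈ 43.06 → round up to 44

44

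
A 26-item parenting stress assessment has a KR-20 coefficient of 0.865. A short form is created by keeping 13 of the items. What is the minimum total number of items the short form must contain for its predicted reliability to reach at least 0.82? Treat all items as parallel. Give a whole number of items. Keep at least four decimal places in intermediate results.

19

First, r for the 13-item form: n = 13/26 = 0.5000, so r_13 = 0.5000·0.865/(1 + (0.5000 − 1)·0.865) = 0.7621
Then solve for n' with r_old = 0.7621, r_target = 0.82: n' = 0.82(1 − 0.7621)/[0.7621(1 − 0.82)] = 1.4221
Items = 1.4221 × 13 ≈ 18.49 → 19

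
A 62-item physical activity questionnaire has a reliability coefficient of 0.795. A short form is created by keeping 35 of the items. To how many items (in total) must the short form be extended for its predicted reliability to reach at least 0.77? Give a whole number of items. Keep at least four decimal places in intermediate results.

54

First, r for the 35-item form: n = 35/62 = 0.5645, so r_35 = 0.5645·0.795/(1 + (0.5645 − 1)·0.795) = 0.6864
Then solve for n' with r_old = 0.6864, r_target = 0.77: n' = 0.77(1 − 0.6864)/[0.6864(1 − 0.77)] = 1.5295
Items = 1.5295 × 35 ≈ 53.53 → 54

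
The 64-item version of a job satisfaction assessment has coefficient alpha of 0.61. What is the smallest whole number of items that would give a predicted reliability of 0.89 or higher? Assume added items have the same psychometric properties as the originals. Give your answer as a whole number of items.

332

Rearranging the Spearman-Brown formula for n,
n = r*(1 − r) / [ r (1 − r*) ]
n = 0.89(1 − 0.61) / [0.61(1 − 0.89)]
  = 0.3471 / 0.0671 = 5.1729
So the test needs 5.1729 × 64 ≈ 331.07 items; rounding up, 332.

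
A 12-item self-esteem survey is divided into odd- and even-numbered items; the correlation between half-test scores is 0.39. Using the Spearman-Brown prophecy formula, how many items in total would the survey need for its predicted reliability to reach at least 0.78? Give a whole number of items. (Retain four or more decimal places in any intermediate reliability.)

34

Corrected full-test reliability: r_full = 2 × 0.39 / (1 + 0.39) ≈ 0.5612
n = r_tgt(1 − r_full) / [r_full(1 − r_tgt)] = 0.78 × 0.4388 / (0.5612 × 0.22) ≈ 2.7722
Items = 2.7722 × 12 ≈ 33.27 → 34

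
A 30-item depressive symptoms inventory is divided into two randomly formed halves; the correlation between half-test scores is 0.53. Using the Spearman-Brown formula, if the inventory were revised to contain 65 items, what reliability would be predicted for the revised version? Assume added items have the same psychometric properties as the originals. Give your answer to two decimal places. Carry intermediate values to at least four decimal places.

First correct the split-half correlation to full-test reliability: r_full = 2 × 0.53 / (1 + 0.53) ≈ 0.6928
Length factor from 30 to 65 items: n = 65/30 = 2.1667
r_new = n·r_full / (1 + (n − 1)·r_full) = 1.5011 / 1.8083 ≈ 0.8301

0.83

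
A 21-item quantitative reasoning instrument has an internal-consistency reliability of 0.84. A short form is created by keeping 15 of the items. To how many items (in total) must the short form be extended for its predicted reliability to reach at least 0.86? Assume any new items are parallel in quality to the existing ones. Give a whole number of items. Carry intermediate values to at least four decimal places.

First, r for the 15-item form: n = 15/21 = 0.7143, so r_15 = 0.7143·0.84/(1 + (0.7143 − 1)·0.84) = 0.7895
Then solve for n' with r_old = 0.7895, r_target = 0.86: n' = 0.86(1 − 0.7895)/[0.7895(1 − 0.86)] = 1.6378
Items = 1.6378 × 15 ≈ 24.57 → 25

25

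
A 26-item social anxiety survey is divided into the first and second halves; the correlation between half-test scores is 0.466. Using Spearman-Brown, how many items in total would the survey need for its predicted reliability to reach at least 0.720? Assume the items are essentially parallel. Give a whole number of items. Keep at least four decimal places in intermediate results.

39

r_full = 2(0.466)/(1 + 0.466) = 0.6357
n = r_tgt(1 − r_full) / [r_full(1 − r_tgt)] = 0.720 × 0.3643 / (0.6357 × 0.280) ≈ 1.4736
Items = 1.4736 × 26 ≈ 38.31 → 39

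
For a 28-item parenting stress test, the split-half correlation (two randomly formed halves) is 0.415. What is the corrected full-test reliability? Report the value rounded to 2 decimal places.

r_full = 2r_hh / (1 + r_hh) = 2 × 0.415 / (1 + 0.415)
       = 0.8300 / 1.4150 = 0.5866

0.59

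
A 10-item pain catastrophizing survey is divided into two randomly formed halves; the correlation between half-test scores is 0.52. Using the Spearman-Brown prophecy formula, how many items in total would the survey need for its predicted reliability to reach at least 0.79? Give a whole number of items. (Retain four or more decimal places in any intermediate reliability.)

18

r_full = 2(0.52)/(1 + 0.52) = 0.6842
n = r_tgt(1 − r_full) / [r_full(1 − r_tgt)] = 0.79 × 0.3158 / (0.6842 × 0.21) ≈ 1.7363
Items = 1.7363 × 10 ≈ 17.36 → 18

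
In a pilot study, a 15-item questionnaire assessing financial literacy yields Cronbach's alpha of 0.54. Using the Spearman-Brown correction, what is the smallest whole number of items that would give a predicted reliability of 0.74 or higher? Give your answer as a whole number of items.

Rearranging the Spearman-Brown formula for n,
n = r_target (1 − r_old) / [ r_old (1 − r_target) ]
n = [0.74 × 0.46] / [0.54 × 0.26]
  = 0.3404 / 0.1404 = 2.4245
Items needed = n × 15 = 2.4245 × 15 ≈ 36.37 → round up to 37

37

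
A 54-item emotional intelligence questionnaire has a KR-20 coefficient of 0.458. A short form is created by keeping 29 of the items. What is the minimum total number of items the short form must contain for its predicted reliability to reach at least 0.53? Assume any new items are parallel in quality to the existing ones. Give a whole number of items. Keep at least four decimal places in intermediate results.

First, r for the 29-item form: n = 29/54 = 0.5370, so r_29 = 0.5370·0.458/(1 + (0.5370 − 1)·0.458) = 0.3121
Then solve for n' with r_old = 0.3121, r_target = 0.53: n' = 0.53(1 − 0.3121)/[0.3121(1 − 0.53)] = 2.4855
Total items = 2.4855 × 29 = 72.08, rounded up to 73.

73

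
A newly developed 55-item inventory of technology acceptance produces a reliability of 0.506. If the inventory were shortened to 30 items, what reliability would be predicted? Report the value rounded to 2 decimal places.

0.36

n = 30/55 = 0.5455
By Spearman-Brown, r_new = n r / (1 + (n − 1) r).
r_new = (0.5455 × 0.506) / (1 + (0.5455 − 1) × 0.506)
r_new = 0.2760 / 0.7700 ≈ 0.3584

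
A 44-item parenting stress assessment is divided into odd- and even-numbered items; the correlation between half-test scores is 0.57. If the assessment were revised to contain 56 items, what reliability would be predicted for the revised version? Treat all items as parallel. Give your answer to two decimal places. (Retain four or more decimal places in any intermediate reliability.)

Full-test reliability from the split-half r: r_full = 2(0.57)/(1 + 0.57) = 0.7261
Length factor from 44 to 56 items: n = 56/44 = 1.2727
r_new = n·r_full / (1 + (n − 1)·r_full) = 0.9241 / 1.1980 ≈ 0.7714

0.77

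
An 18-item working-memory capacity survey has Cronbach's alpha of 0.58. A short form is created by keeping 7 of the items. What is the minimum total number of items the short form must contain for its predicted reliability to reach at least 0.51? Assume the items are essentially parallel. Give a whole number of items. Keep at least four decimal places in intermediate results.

14

Short-form reliability: n = 7/18 = 0.3889; r_7 = n·r/(1+(n−1)r) ≈ 0.3494
Then solve for n' with r_old = 0.3494, r_target = 0.51: n' = 0.51(1 − 0.3494)/[0.3494(1 − 0.51)] = 1.9381
Items = 1.9381 × 7 ≈ 13.57 → 14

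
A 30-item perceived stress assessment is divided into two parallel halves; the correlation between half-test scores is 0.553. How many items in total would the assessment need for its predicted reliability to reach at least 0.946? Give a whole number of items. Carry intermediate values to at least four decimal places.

213

Corrected full-test reliability: r_full = 2 × 0.553 / (1 + 0.553) ≈ 0.7122
n = r_tgt(1 − r_full) / [r_full(1 − r_tgt)] = 0.946 × 0.2878 / (0.7122 × 0.054) ≈ 7.0792
Items = 7.0792 × 30 ≈ 212.38 → 213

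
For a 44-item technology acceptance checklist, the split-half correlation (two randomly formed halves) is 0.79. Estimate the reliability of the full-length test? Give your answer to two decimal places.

Each half is half the length of the full test, so the full test is n = 2 times a half.
r_full = 2(0.79) / (1 + 0.79)
r_full = 1.5800 / 1.7900 ≈ 0.8827

0.88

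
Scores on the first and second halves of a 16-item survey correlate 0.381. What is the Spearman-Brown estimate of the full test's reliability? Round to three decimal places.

Apply the Spearman-Brown correction with n = 2:
r_full = 2r_hh / (1 + r_hh) = 2 × 0.381 / (1 + 0.381)
       = 0.7620 / 1.3810 = 0.5518

0.552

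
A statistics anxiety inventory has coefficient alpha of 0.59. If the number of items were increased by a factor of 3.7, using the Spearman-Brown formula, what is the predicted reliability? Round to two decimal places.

Spearman-Brown: r_new = n·r / (1 + (n − 1)·r)
r_new = 3.7·0.59 / [1 + (3.7 − 1)·0.59]
     = 2.1830 / 2.5930 = 0.8419

0.84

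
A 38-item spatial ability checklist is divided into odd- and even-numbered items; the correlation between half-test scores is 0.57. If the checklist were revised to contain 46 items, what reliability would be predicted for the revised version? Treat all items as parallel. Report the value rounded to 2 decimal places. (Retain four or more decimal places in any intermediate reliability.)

Spearman-Brown correction (n = 2): r_full = 2·0.57/(1 + 0.57) = 0.7261
Length factor from 38 to 46 items: n = 46/38 = 1.2105
r_new = n·r_full / (1 + (n − 1)·r_full) = 0.8789 / 1.1528 ≈ 0.7624

0.76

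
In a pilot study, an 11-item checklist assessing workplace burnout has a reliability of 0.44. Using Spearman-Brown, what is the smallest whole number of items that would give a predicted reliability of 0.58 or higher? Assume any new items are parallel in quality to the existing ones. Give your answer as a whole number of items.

Spearman-Brown solved for the length factor n:
n = r*(1 − r) / [ r (1 − r*) ]
n = [0.58 × 0.56] / [0.44 × 0.42]
  = 0.3248 / 0.1848 = 1.7576
So the test needs 1.7576 × 11 ≈ 19.33 items; rounding up, 20.

20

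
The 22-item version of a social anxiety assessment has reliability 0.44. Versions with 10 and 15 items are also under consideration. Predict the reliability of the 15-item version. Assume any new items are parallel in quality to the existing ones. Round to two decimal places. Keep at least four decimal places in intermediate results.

Only the ratio of lengths matters: n = 15/22 = 0.6818
r_{15} = n·r / (1 + (n − 1)·r) = 0.3000 / 0.8600 ≈ 0.3488

0.35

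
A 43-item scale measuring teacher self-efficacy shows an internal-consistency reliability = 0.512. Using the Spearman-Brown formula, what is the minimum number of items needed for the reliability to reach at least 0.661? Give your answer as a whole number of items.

80

Rearranging the Spearman-Brown formula for n,
n = r_target (1 − r_old) / [ r_old (1 − r_target) ]
n = 0.661 × (1 − 0.512) / [ 0.512 × (1 − 0.661) ]
n = 0.322568 / 0.173568 ≈ 1.8585
1.8585 × 43 = 79.92 → 80 items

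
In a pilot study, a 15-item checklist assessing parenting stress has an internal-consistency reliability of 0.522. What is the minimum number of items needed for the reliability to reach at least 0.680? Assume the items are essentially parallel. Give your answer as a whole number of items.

30

Spearman-Brown solved for the length factor n:
n = r*(1 − r) / [ r (1 − r*) ]
n = [0.680 × 0.478] / [0.522 × 0.320]
  = 0.325040 / 0.167040 = 1.9459
So the test needs 1.9459 × 15 ≈ 29.19 items; rounding up, 30.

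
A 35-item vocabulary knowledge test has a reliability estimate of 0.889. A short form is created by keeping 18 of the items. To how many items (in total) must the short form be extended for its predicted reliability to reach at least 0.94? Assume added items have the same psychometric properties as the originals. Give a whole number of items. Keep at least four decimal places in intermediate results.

69

First, r for the 18-item form: n = 18/35 = 0.5143, so r_18 = 0.5143·0.889/(1 + (0.5143 − 1)·0.889) = 0.8047
Then solve for n' with r_old = 0.8047, r_target = 0.94: n' = 0.94(1 − 0.8047)/[0.8047(1 − 0.94)] = 3.8023
Items = 3.8023 × 18 ≈ 68.44 → 69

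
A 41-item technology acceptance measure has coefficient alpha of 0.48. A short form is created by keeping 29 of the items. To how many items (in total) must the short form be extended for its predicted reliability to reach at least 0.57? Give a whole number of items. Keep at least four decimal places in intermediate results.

59

First, r for the 29-item form: n = 29/41 = 0.7073, so r_29 = 0.7073·0.48/(1 + (0.7073 − 1)·0.48) = 0.3950
Length factor from the short form to reach 0.57: n' = 0.57(1 − 0.3950) / [0.3950(1 − 0.57)] ≈ 2.0303
Total items = 2.0303 × 29 = 58.88, rounded up to 59.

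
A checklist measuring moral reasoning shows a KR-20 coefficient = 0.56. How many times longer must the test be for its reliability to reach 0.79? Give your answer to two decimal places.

2.96

Rearranging the Spearman-Brown formula for n,
n = r*(1 − r) / [ r (1 − r*) ]
n = 0.79(1 − 0.56) / [0.56(1 − 0.79)]
n = 0.3476 / 0.1176 ≈ 2.9558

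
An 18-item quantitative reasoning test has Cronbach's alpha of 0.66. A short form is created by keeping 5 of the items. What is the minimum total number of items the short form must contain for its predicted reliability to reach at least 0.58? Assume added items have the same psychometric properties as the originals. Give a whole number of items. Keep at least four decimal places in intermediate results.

13

Short-form reliability: n = 5/18 = 0.2778; r_5 = n·r/(1+(n−1)r) ≈ 0.3503
Length factor from the short form to reach 0.58: n' = 0.58(1 − 0.3503) / [0.3503(1 − 0.58)] ≈ 2.5612
Total items = 2.5612 × 5 = 12.81, rounded up to 13.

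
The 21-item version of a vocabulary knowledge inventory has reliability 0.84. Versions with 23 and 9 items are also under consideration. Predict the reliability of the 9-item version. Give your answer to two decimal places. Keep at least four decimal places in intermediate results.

Only the ratio of lengths matters: n = 9/21 = 0.4286
r_{9} = n·r / (1 + (n − 1)·r) = 0.3600 / 0.5200 ≈ 0.6923

0.69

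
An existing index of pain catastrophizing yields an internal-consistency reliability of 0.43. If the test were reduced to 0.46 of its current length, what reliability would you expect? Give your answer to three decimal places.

0.258

r_new = (0.46 × 0.43) / (1 + (0.46 − 1) × 0.43)
r_new = 0.1978 / 0.7678 ≈ 0.2576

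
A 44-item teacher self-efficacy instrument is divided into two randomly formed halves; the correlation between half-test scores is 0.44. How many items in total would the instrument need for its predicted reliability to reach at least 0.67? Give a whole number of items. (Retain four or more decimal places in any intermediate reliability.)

57

Corrected full-test reliability: r_full = 2 × 0.44 / (1 + 0.44) ≈ 0.6111
Solve Spearman-Brown for n: n = 0.67(1 − 0.6111) / [0.6111(1 − 0.67)] = 1.2921
Required items = 1.2921 × 44 = 56.85, so 57 items.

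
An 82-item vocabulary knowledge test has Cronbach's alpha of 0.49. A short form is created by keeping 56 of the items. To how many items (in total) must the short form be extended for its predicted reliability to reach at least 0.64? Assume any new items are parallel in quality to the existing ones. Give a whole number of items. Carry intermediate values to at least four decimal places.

Short-form reliability: n = 56/82 = 0.6829; r_56 = n·r/(1+(n−1)r) ≈ 0.3962
Then solve for n' with r_old = 0.3962, r_target = 0.64: n' = 0.64(1 − 0.3962)/[0.3962(1 − 0.64)] = 2.7093
Items = 2.7093 × 56 ≈ 151.72 → 152

152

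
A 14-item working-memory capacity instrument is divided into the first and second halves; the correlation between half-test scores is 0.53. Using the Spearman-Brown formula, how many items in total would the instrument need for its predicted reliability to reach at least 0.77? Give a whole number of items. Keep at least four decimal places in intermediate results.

r_full = 2(0.53)/(1 + 0.53) = 0.6928
Solve Spearman-Brown for n: n = 0.77(1 − 0.6928) / [0.6928(1 − 0.77)] = 1.4845
Required items = 1.4845 × 14 = 20.78, so 21 items.

21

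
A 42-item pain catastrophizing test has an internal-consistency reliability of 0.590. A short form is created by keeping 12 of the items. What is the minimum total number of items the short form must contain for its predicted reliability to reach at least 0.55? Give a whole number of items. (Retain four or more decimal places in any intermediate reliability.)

First, r for the 12-item form: n = 12/42 = 0.2857, so r_12 = 0.2857·0.590/(1 + (0.2857 − 1)·0.590) = 0.2913
Length factor from the short form to reach 0.55: n' = 0.55(1 − 0.2913) / [0.2913(1 − 0.55)] ≈ 2.9735
Total items = 2.9735 × 12 = 35.68, rounded up to 36.

36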